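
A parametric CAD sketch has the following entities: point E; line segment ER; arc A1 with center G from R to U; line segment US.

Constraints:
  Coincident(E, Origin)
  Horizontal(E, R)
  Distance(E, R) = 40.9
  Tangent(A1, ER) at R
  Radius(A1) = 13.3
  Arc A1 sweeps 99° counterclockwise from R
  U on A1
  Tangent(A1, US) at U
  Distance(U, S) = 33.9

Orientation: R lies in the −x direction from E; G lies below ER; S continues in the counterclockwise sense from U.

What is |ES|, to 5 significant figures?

69.011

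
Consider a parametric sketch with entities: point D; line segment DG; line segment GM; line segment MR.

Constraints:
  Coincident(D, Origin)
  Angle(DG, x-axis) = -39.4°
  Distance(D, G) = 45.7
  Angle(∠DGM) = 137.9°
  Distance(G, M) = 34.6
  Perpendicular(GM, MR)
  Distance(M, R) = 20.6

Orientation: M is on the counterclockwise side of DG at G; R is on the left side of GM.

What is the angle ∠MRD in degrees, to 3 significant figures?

98.3°

∠DGM = 137.9°, so GM runs at -39.4° + (180° − 137.9°) = 2.70° from the x-axis; with |GM| = 34.6, M = G + 34.6·(cos 2.70°, sin 2.70°) = (69.9, -27.4). GM ⟂ MR; with |MR| = 20.6 on the left of GM, R = M + 20.6·(-0.0471, 0.999) = (68.9, -6.80). Then cos ∠MRD = RM·RD / (|RM||RD|), giving 98.3°.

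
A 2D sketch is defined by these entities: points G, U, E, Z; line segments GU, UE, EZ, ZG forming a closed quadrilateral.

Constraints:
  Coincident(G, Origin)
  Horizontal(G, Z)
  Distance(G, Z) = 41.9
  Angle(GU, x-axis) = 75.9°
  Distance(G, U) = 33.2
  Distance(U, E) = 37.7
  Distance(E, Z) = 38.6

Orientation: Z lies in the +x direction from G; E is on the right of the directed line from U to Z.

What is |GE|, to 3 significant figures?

6.39

Checks: |UE| = 37.70 ✓; |EZ| = 38.60 ✓.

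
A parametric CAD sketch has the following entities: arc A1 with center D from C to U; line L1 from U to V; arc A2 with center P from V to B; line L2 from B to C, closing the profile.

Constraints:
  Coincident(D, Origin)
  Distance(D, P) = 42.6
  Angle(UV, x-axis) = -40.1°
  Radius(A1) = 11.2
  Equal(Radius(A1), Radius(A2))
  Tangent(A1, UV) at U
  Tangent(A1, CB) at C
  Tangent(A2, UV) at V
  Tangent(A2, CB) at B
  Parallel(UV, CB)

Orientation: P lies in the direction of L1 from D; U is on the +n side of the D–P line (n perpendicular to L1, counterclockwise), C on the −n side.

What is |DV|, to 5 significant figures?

44.048

The slot axis is L1's direction at -40.1°, so u = (cos -40.1°, sin -40.1°) = (0.76492, -0.64412) and n = (−sin -40.1°, cos -40.1°) = (0.64412, 0.76492). D is at the origin and P lies 42.6 along u from D, so P = 42.6·u = (32.586, -27.440). Tangency of A1 to both parallel lines with radius 11.2 puts U and C at D ± 11.2·n: U = (7.2142, 8.5671), C = (-7.2142, -8.5671). Equal radii place V and B the same way about P: V = P + 11.2·n = (39.800, -18.873), B = P − 11.2·n = (25.371, -36.007). Then |DV| = |V − D| = 44.048.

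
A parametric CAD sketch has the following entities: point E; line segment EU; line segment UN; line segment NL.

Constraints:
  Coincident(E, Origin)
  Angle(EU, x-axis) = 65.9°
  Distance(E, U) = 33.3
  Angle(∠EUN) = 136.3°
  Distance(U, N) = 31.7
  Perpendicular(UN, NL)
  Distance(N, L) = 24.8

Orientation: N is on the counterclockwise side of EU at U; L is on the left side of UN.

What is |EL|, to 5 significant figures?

55.804

∠EUN = 136.3°, so UN runs at 65.9° + (180° − 136.3°) = 109.60° from the x-axis; with |UN| = 31.7, N = U + 31.7·(cos 109.60°, sin 109.60°) = (2.9636, 60.261). The perpendicularity gives NL at right angles to UN; with |NL| = 24.8 on the left of UN, L = N + 24.8·(-0.94206, -0.33545) = (-20.399, 51.941). Then |EL| = |L − E| = 55.804.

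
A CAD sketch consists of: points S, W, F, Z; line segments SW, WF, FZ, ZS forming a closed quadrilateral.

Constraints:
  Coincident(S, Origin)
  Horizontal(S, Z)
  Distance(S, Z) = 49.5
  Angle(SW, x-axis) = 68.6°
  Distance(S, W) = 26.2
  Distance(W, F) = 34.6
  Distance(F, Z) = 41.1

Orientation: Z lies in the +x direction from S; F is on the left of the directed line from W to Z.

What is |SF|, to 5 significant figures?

56.908

Checks: |WF| = 34.60 ✓; |FZ| = 41.10 ✓.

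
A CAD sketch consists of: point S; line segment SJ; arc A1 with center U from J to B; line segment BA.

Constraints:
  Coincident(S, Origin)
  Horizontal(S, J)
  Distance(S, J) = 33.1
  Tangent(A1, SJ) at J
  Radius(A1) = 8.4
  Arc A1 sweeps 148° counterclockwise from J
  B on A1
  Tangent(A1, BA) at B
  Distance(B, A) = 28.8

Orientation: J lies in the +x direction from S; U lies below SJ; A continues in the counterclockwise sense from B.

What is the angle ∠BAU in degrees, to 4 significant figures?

16.26°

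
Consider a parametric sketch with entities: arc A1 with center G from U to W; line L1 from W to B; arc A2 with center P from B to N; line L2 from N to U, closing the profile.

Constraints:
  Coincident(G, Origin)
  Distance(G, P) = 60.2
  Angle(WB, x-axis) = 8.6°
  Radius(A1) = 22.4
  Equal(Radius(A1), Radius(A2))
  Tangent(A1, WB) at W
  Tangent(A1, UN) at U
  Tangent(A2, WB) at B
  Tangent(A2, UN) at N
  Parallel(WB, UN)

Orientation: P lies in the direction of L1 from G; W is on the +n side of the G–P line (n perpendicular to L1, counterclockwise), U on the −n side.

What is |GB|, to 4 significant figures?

64.23

The slot axis is L1's direction at 8.6°, so u = (cos 8.6°, sin 8.6°) = (0.9888, 0.1495) and n = (−sin 8.6°, cos 8.6°) = (-0.1495, 0.9888). G is at the origin and P lies 60.2 along u from G, so P = 60.2·u = (59.52, 9.002). Tangency of A1 to both parallel lines with radius 22.4 puts W and U at G ± 22.4·n: W = (-3.350, 22.15), U = (3.350, -22.15). Equal radii place B and N the same way about P: B = P + 22.4·n = (56.17, 31.15), N = P − 22.4·n = (62.87, -13.15). Then |GB| = |B − G| = 64.23.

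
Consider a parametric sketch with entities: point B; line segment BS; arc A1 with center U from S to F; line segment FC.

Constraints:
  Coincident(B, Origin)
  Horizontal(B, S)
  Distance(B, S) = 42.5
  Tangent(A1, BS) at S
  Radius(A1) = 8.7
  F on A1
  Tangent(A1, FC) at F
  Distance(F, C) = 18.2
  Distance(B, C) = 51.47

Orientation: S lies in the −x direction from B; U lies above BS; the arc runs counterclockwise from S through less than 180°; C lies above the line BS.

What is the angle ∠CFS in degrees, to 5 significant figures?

122.07°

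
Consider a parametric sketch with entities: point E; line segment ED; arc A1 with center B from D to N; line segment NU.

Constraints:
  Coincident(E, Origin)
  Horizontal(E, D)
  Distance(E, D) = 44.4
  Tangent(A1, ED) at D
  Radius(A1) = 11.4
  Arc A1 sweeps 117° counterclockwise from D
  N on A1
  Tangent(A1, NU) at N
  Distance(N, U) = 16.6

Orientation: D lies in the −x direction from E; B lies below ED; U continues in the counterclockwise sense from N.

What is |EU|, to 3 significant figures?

56.5

On A1, D sits at bearing 90° from B; a 117° counterclockwise sweep puts N at bearing 207°, so N = B + 11.4·(cos 207°, sin 207°) = (-54.6, -16.6). The tangent condition forces BN to be normal to NU, so NU runs along (−sin 207°, cos 207°); with |NU| = 16.6, U = (-47.0, -31.4). Then |EU| = |U − E| = 56.5.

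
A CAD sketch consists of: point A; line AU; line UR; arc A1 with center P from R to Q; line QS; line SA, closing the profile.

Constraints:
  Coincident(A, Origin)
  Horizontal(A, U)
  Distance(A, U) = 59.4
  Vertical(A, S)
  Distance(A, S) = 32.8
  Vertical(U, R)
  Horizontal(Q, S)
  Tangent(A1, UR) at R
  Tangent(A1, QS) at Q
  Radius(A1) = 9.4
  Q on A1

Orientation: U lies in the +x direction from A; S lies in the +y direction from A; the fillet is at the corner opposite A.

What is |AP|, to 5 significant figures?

55.205

A is at the origin; AU is horizontal with |AU| = 59.4 and U on the +x side, so U = (59.400, 0.0000). A and S share the same x with |AS| = 32.8 and S on the +y side, so S = (0.0000, 32.800). The virtual corner opposite A is at (59.400, 32.800). Since A1 is tangent to UR there, PR ⟂ UR and since A1 is tangent to QS there, PQ ⟂ QS, with radius 9.4, so the center P sits 9.4 in from both sides at P = (50.000, 23.400). Then |AP| = |P − A| = 55.205.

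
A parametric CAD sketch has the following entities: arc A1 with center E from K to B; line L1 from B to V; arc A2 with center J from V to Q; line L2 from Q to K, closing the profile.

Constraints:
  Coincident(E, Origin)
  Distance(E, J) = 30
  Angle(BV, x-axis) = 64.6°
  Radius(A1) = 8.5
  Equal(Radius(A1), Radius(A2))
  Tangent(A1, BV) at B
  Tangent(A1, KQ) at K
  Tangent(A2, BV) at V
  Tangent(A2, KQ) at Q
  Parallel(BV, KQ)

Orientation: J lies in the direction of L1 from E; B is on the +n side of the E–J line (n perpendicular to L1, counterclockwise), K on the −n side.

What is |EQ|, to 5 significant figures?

31.181

Tangency of A1 to both parallel lines with radius 8.5 puts B and K at E ± 8.5·n: B = (-7.6783, 3.6459), K = (7.6783, -3.6459). Equal radii place V and Q the same way about J: V = J + 8.5·n = (5.1897, 30.746), Q = J − 8.5·n = (20.546, 23.454). Then |EQ| = |Q − E| = 31.181.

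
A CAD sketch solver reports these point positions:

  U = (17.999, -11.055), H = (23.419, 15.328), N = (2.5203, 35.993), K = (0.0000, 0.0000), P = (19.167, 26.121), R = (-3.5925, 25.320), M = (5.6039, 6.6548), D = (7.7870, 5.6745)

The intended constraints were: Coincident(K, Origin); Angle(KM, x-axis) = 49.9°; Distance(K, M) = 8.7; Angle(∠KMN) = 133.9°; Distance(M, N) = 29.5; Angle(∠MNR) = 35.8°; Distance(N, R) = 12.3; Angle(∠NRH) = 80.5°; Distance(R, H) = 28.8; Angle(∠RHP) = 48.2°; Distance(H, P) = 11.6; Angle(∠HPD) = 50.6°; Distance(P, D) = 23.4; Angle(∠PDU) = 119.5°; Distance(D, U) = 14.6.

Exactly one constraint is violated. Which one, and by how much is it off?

Distance(D, U) = 14.6 — off by 5.00.

K = (0.00, 0.00) ✓; KM at 49.90° ✓; |KM| = 8.700 ✓; ∠KMN = 133.9° ✓; |MN| = 29.50 ✓; ∠MNR = 35.80° ✓; |NR| = 12.30 ✓; ∠NRH = 80.50° ✓; |RH| = 28.80 ✓; ∠RHP = 48.20° ✓; |HP| = 11.60 ✓; ∠HPD = 50.60° ✓; |PD| = 23.40 ✓; ∠PDU = 119.5° ✓; |DU| = 19.60 ✗.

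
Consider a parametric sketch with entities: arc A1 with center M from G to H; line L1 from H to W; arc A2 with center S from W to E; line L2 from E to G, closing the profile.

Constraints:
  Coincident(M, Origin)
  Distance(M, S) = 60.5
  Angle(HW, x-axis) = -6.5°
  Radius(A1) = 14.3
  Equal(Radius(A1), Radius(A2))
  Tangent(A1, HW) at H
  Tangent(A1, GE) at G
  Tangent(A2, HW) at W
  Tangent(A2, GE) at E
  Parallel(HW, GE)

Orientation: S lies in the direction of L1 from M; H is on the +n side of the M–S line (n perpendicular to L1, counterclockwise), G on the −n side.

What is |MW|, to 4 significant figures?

62.17

Tangency of A1 to both parallel lines with radius 14.3 puts H and G at M ± 14.3·n: H = (1.619, 14.21), G = (-1.619, -14.21). Equal radii place W and E the same way about S: W = S + 14.3·n = (61.73, 7.359), E = S − 14.3·n = (58.49, -21.06). Then |MW| = |W − M| = 62.17.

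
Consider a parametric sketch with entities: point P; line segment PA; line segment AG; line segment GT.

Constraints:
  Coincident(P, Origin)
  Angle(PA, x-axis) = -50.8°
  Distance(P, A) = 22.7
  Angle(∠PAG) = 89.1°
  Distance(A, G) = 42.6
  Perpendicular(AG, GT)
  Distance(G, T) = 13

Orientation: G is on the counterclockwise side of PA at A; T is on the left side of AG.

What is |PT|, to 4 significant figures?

43.34

P is at the origin; PA runs at -50.8° with length 22.7, so A = 22.7·(cos -50.8°, sin -50.8°) = (14.35, -17.59). ∠PAG = 89.1°, so AG runs at -50.8° + (180° − 89.1°) = 40.10° from the x-axis; with |AG| = 42.6, G = A + 42.6·(cos 40.10°, sin 40.10°) = (46.93, 9.848). The perpendicularity gives GT at right angles to AG; with |GT| = 13.0 on the left of AG, T = G + 13.0·(-0.6441, 0.7649) = (38.56, 19.79). Then |PT| = |T − P| = 43.34.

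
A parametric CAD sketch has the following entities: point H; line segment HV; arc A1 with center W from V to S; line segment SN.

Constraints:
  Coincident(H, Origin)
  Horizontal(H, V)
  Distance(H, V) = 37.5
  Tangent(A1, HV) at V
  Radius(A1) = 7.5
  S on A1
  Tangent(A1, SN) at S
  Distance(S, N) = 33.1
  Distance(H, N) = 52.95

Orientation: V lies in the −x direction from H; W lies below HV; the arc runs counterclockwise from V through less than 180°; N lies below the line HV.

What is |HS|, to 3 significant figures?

45.7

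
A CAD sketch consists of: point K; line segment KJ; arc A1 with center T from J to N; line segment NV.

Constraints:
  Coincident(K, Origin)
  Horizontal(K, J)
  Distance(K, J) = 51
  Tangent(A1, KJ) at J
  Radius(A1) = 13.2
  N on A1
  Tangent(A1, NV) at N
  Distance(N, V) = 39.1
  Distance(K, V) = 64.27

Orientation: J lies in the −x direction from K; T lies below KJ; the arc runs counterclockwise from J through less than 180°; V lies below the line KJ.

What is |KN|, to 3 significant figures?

65.0

Checks: |TN| = 13.20 ✓; ∠(TN, NV) = 90.00° ✓; |NV| = 39.10 ✓; |KV| = 64.27 ✓.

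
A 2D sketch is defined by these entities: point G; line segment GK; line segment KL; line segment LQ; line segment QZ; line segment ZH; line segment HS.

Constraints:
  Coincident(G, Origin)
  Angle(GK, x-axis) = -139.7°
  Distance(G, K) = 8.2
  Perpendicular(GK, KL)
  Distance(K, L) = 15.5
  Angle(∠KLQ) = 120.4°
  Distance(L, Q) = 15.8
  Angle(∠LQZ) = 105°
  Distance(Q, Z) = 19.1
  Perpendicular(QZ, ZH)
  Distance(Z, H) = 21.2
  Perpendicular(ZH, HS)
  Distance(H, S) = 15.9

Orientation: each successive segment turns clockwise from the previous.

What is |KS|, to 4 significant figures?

6.238

G is at the origin; GK runs at -139.7° with length 8.2, so K = (-6.254, -5.304). The perpendicularity gives KL at right angles to GK, so KL runs at 130.3°; with |KL| = 15.5, L = (-16.28, 6.518). ∠KLQ = 120.4° gives LQ at 70.70° from the x-axis; with |LQ| = 15.8, Q = (-11.06, 21.43). ∠LQZ = 105.0° gives QZ at -4.300° from the x-axis; with |QZ| = 19.1, Z = (7.989, 20.00). The perpendicularity gives ZH at right angles to QZ, so ZH runs at -94.30°; with |ZH| = 21.2, H = (6.400, -1.143). The perpendicularity gives HS at right angles to ZH, so HS runs at 175.7°; with |HS| = 15.9, S = (-9.456, 0.04948). Then |KS| = |S − K| = 6.238.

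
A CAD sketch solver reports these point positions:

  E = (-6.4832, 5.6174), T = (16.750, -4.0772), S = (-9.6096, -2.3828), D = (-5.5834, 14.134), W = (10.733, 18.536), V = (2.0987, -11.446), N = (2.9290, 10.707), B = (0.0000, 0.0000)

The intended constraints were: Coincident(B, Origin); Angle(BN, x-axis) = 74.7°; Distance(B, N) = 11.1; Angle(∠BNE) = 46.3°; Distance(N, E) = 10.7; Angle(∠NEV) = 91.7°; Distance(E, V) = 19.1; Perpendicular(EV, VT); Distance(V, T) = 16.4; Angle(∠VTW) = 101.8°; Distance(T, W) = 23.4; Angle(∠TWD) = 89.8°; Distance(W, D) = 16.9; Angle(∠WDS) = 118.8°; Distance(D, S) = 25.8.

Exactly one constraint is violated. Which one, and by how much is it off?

Distance(D, S) = 25.8 — off by 8.80.

B = (0.00, 0.00) ✓; BN at 74.70° ✓; |BN| = 11.10 ✓; ∠BNE = 46.30° ✓; |NE| = 10.70 ✓; ∠NEV = 91.70° ✓; |EV| = 19.10 ✓; ∠(EV, VT) = 90.00° ✓; |VT| = 16.40 ✓; ∠VTW = 101.8° ✓; |TW| = 23.40 ✓; ∠TWD = 89.80° ✓; |WD| = 16.90 ✓; ∠WDS = 118.8° ✓; |DS| = 17.00 ✗.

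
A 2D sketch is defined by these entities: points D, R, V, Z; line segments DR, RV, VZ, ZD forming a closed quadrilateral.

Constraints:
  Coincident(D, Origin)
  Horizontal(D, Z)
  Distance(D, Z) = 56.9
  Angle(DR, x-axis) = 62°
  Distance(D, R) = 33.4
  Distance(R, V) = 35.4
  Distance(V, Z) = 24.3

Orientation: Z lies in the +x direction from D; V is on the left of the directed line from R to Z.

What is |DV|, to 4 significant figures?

55.74

D is at the origin; D and Z share the same y with |DZ| = 56.9 and Z in +x, so Z = (56.9, 0). DR runs at 62.0° with |DR| = 33.4, so R = (15.68, 29.49). V is determined by |RV| = 35.4 and |VZ| = 24.3 together: it lies at the intersection of circle(R, 35.4) and circle(Z, 24.3). With |RZ| = 50.68, the foot of the radical line on RZ is 31.88 from R and the perpendicular offset is √(35.4² − 31.88²) = 15.39. Taking the left-of-RZ solution: V = (50.56, 23.46).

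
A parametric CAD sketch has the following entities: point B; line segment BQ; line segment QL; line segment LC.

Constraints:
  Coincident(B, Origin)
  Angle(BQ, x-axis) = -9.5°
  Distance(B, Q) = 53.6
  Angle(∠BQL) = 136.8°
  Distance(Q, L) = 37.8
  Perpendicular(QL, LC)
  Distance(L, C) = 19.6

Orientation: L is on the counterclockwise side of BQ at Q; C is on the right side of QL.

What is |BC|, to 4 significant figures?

95.28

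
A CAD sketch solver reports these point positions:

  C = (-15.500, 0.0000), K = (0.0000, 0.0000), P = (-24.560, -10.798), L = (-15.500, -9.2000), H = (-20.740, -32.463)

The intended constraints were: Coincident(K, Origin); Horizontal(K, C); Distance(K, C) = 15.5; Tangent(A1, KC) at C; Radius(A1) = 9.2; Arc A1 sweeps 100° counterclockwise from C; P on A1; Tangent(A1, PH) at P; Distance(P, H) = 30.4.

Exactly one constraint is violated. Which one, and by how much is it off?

Distance(P, H) = 30.4 — off by 8.40.

K = (0.00, 0.00) ✓; K.y = 0.00, C.y = 0.00 ✓; |KC| = 15.50 ✓; ∠(LC, CK) = 90.00° ✓; |LC| = 9.200 ✓; bearing(L→P) − bearing(L→C) = 100.0° ✓; |LP| = 9.200 ✓; ∠(LP, PH) = 90.00° ✓; |PH| = 22.00 ✗.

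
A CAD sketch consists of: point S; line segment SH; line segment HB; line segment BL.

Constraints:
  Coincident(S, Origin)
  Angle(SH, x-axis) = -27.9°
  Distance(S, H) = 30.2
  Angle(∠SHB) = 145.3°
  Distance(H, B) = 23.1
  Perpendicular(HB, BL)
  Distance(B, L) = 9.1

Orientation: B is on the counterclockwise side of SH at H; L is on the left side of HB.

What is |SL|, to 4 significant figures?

48.61

S is at the origin; SH runs at -27.9° with length 30.2, so H = 30.2·(cos -27.9°, sin -27.9°) = (26.69, -14.13). ∠SHB = 145.3°, so HB runs at -27.9° + (180° − 145.3°) = 6.800° from the x-axis; with |HB| = 23.1, B = H + 23.1·(cos 6.800°, sin 6.800°) = (49.63, -11.40). The perpendicularity gives BL at right angles to HB; with |BL| = 9.1 on the left of HB, L = B + 9.1·(-0.1184, 0.9930) = (48.55, -2.360). Then |SL| = |L − S| = 48.61.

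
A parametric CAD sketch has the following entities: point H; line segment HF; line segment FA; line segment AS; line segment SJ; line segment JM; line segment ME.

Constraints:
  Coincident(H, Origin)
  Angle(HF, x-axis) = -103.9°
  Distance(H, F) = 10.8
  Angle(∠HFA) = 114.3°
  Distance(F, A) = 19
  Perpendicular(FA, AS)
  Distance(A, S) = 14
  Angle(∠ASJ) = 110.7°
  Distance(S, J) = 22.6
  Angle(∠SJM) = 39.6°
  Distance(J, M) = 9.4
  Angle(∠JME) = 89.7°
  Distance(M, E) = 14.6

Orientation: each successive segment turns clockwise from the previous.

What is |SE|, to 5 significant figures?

8.0924

H is at the origin; HF runs at -103.9° with length 10.8, so F = (-2.5945, -10.484). ∠HFA = 114.3° gives FA at -169.60° from the x-axis; with |FA| = 19.0, A = (-21.282, -13.914). FA is perpendicular to AS, so AS runs at 100.40°; with |AS| = 14.0, S = (-23.810, -0.14360). ∠ASJ = 110.7° gives SJ at 31.100° from the x-axis; with |SJ| = 22.6, J = (-4.4580, 11.530). ∠SJM = 39.6° gives JM at -109.30° from the x-axis; with |JM| = 9.4, M = (-7.5648, 2.6583). ∠JME = 89.7° gives ME at 160.40° from the x-axis; with |ME| = 14.6, E = (-21.319, 7.5559). Then |SE| = |E − S| = 8.0924.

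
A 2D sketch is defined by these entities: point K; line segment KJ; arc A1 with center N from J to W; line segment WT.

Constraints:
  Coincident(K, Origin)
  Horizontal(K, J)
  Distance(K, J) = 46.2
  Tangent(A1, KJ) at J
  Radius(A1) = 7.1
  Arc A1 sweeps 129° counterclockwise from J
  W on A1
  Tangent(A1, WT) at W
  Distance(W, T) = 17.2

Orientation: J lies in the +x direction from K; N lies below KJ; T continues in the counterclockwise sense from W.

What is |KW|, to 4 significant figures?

42.30

K is at the origin; K and J share the same y with |KJ| = 46.2 and J on the +x side, so J = (46.20, 0.000). Since A1 is tangent to KJ there, NJ ⟂ KJ, so N = J + (0, -7.1) = (46.20, -7.100). On A1, J sits at bearing 90° from N; a 129° counterclockwise sweep puts W at bearing 219°, so W = N + 7.1·(cos 219°, sin 219°) = (40.68, -11.57). Then |KW| = |W − K| = 42.30.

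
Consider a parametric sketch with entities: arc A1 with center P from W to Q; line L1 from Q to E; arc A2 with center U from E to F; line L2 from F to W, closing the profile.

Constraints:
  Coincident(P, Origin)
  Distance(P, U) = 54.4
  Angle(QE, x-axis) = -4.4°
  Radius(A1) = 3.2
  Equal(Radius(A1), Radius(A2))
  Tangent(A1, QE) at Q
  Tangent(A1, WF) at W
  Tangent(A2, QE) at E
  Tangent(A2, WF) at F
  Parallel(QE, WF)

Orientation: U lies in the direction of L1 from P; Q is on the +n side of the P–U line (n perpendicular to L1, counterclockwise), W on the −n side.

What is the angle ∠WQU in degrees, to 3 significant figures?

86.6°

The slot axis is L1's direction at -4.4°, so u = (cos -4.4°, sin -4.4°) = (0.997, -0.0767) and n = (−sin -4.4°, cos -4.4°) = (0.0767, 0.997). P is at the origin and U lies 54.4 along u from P, so U = 54.4·u = (54.2, -4.17). Tangency of A1 to both parallel lines with radius 3.2 puts Q and W at P ± 3.2·n: Q = (0.246, 3.19), W = (-0.246, -3.19). Then cos ∠WQU = QW·QU / (|QW||QU|), giving 86.6°.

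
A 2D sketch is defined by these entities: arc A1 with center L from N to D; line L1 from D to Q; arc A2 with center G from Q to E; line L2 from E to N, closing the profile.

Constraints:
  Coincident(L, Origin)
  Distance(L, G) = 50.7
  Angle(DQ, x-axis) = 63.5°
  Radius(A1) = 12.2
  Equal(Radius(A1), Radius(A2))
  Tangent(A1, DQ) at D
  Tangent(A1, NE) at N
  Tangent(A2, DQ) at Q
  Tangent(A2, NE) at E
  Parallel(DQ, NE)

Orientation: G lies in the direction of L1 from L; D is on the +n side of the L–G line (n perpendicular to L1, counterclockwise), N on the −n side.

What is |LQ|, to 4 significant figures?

52.15

Tangency of A1 to both parallel lines with radius 12.2 puts D and N at L ± 12.2·n: D = (-10.92, 5.444), N = (10.92, -5.444). Equal radii place Q and E the same way about G: Q = G + 12.2·n = (11.70, 50.82), E = G − 12.2·n = (33.54, 39.93). Then |LQ| = |Q − L| = 52.15.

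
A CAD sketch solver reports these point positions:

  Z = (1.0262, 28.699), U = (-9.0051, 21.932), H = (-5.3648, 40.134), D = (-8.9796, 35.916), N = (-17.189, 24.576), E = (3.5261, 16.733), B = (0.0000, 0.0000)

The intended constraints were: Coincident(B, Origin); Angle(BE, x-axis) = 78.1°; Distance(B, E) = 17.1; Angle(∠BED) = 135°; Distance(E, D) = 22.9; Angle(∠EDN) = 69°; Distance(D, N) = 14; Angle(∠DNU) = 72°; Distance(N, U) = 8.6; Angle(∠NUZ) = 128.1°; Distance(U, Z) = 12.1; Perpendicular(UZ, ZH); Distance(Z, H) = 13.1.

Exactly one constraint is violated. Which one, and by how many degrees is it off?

Perpendicular(UZ, ZH) — off by 4.80°.

B = (0.00, 0.00) ✓; BE at 78.10° ✓; |BE| = 17.10 ✓; ∠BED = 135.0° ✓; |ED| = 22.90 ✓; ∠EDN = 69.00° ✓; |DN| = 14.00 ✓; ∠DNU = 72.00° ✓; |NU| = 8.600 ✓; ∠NUZ = 128.1° ✓; |UZ| = 12.10 ✓; ∠(UZ, ZH) = 85.20° ✗; |ZH| = 13.10 ✓.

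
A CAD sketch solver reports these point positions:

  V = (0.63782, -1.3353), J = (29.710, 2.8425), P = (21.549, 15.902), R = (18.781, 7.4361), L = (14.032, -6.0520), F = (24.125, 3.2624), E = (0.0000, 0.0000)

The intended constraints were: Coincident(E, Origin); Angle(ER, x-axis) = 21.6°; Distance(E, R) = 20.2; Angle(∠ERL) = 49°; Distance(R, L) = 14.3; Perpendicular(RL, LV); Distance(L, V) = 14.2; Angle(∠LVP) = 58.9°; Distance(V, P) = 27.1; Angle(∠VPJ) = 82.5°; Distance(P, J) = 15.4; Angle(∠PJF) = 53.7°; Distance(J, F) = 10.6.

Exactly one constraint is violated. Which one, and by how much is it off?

Distance(J, F) = 10.6 — off by 5.00.

E = (0.00, 0.00) ✓; ER at 21.60° ✓; |ER| = 20.20 ✓; ∠ERL = 49.00° ✓; |RL| = 14.30 ✓; ∠(RL, LV) = 90.00° ✓; |LV| = 14.20 ✓; ∠LVP = 58.90° ✓; |VP| = 27.10 ✓; ∠VPJ = 82.50° ✓; |PJ| = 15.40 ✓; ∠PJF = 53.70° ✓; |JF| = 5.601 ✗.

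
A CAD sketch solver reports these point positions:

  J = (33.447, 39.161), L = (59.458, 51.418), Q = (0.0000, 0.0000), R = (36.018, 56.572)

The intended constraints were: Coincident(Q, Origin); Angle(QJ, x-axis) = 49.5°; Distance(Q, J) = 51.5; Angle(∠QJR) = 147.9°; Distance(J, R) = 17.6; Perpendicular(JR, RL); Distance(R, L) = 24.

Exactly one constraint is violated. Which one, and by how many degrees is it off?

Perpendicular(JR, RL) — off by 4.00°.

Q = (0.00, 0.00) ✓; QJ at 49.50° ✓; |QJ| = 51.50 ✓; ∠QJR = 147.9° ✓; |JR| = 17.60 ✓; ∠(JR, RL) = 94.00° ✗; |RL| = 24.00 ✓.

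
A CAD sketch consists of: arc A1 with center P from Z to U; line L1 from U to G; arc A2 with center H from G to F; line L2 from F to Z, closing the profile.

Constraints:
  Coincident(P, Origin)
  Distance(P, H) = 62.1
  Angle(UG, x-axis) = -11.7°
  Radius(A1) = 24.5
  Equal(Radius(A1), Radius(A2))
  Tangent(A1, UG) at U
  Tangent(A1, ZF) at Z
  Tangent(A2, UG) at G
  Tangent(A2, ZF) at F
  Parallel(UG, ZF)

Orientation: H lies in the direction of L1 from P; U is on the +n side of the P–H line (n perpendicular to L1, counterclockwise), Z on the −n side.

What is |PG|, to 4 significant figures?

66.76

Tangency of A1 to both parallel lines with radius 24.5 puts U and Z at P ± 24.5·n: U = (4.968, 23.99), Z = (-4.968, -23.99). Equal radii place G and F the same way about H: G = H + 24.5·n = (65.78, 11.40), F = H − 24.5·n = (55.84, -36.58). Then |PG| = |G − P| = 66.76.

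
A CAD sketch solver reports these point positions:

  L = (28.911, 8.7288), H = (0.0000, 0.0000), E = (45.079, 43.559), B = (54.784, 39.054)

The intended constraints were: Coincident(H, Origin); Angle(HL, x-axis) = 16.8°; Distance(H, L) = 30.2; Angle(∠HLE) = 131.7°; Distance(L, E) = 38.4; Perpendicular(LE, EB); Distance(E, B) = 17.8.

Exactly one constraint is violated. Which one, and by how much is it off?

Distance(E, B) = 17.8 — off by 7.10.

H = (0.00, 0.00) ✓; HL at 16.80° ✓; |HL| = 30.20 ✓; ∠HLE = 131.7° ✓; |LE| = 38.40 ✓; ∠(LE, EB) = 90.00° ✓; |EB| = 10.70 ✗.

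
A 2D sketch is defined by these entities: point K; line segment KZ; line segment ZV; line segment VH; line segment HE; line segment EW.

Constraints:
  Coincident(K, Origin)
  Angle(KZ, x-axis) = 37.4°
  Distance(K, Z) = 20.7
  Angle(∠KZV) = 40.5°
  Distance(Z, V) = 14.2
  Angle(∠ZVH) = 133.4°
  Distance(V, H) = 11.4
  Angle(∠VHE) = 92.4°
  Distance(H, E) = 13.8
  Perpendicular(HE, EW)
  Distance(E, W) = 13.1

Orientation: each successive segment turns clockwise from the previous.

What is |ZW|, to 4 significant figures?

9.535

K is at the origin; KZ runs at 37.4° with length 20.7, so Z = (16.44, 12.57). ∠KZV = 40.5° gives ZV at -102.1° from the x-axis; with |ZV| = 14.2, V = (13.47, -1.312). ∠ZVH = 133.4° gives VH at -148.7° from the x-axis; with |VH| = 11.4, H = (3.727, -7.234). ∠VHE = 92.4° gives HE at 123.7° from the x-axis; with |HE| = 13.8, E = (-3.930, 4.247). HE is perpendicular to EW, so EW runs at 33.70°; with |EW| = 13.1, W = (6.969, 11.52). Then |ZW| = |W − Z| = 9.535.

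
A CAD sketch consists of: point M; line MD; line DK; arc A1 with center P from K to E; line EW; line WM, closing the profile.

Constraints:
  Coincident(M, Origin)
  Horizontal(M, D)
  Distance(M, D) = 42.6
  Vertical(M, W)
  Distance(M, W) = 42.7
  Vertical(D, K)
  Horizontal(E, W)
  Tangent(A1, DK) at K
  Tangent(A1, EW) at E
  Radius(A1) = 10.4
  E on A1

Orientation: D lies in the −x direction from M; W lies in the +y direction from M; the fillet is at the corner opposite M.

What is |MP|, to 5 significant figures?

45.608

MW is vertical with |MW| = 42.7 and W on the +y side, so W = (0.0000, 42.700). The virtual corner opposite M is at (-42.600, 42.700). The tangent condition forces PK to be normal to DK and tangency of A1 to EW means the radius PE is perpendicular to EW, with radius 10.4, so the center P sits 10.4 in from both sides at P = (-32.200, 32.300). Then |MP| = |P − M| = 45.608.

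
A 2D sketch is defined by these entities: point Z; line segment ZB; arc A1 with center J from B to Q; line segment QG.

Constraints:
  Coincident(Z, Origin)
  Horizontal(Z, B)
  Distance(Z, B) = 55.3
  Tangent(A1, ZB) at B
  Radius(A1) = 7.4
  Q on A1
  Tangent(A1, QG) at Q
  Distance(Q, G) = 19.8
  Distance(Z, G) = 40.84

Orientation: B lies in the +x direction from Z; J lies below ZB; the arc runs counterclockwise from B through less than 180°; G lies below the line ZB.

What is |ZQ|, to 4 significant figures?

49.74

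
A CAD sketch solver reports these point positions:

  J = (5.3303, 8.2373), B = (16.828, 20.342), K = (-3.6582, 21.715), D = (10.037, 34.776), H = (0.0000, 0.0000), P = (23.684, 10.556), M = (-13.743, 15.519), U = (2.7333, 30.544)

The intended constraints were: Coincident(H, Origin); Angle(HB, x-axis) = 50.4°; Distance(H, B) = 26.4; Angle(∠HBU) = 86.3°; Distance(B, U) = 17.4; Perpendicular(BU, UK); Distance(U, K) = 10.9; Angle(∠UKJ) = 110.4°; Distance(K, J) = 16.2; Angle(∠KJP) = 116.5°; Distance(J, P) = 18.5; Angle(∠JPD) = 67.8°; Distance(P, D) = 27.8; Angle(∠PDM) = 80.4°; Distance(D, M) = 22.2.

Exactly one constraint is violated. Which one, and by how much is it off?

Distance(D, M) = 22.2 — off by 8.40.

H = (0.00, 0.00) ✓; HB at 50.40° ✓; |HB| = 26.40 ✓; ∠HBU = 86.30° ✓; |BU| = 17.40 ✓; ∠(BU, UK) = 90.00° ✓; |UK| = 10.90 ✓; ∠UKJ = 110.4° ✓; |KJ| = 16.20 ✓; ∠KJP = 116.5° ✓; |JP| = 18.50 ✓; ∠JPD = 67.80° ✓; |PD| = 27.80 ✓; ∠PDM = 80.40° ✓; |DM| = 30.60 ✗.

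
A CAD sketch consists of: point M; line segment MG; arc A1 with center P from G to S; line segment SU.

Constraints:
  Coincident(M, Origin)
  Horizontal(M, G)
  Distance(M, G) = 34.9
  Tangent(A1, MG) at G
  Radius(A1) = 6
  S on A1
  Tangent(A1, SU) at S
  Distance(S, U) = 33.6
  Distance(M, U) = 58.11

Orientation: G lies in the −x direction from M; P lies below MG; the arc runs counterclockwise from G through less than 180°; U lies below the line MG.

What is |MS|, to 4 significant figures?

41.28

Checks: |PS| = 6.000 ✓; ∠(PS, SU) = 90.00° ✓; |SU| = 33.60 ✓; |MU| = 58.11 ✓.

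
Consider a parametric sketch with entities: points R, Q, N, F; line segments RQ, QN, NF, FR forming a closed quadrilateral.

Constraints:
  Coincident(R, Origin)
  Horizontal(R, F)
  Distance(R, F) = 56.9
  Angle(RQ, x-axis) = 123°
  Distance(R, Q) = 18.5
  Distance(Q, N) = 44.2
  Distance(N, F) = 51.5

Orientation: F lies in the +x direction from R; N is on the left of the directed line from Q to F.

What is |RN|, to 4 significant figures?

48.64

Checks: |QN| = 44.20 ✓; |NF| = 51.50 ✓.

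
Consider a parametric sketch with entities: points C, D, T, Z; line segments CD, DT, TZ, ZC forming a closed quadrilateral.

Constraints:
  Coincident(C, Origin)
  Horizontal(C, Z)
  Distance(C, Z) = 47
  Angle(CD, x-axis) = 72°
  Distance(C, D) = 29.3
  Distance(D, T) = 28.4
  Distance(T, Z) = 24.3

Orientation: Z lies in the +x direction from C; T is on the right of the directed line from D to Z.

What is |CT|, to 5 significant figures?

23.099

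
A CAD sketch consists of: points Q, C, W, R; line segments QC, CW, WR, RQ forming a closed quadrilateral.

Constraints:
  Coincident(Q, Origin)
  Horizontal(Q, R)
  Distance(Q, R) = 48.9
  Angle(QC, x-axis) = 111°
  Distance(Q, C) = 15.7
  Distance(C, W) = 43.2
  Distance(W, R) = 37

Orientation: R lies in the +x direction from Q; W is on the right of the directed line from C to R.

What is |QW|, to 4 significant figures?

28.13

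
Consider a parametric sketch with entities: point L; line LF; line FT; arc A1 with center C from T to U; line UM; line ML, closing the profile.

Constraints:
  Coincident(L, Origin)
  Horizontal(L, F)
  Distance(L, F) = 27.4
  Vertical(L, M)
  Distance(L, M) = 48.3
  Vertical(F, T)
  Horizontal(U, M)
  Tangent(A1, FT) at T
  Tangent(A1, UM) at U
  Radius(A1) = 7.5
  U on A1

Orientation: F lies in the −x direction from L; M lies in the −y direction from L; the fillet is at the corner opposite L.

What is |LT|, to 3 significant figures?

49.1

The virtual corner opposite L is at (-27.4, -48.3). The tangent condition forces CT to be normal to FT and A1 meets UM tangentially, so CU is at right angles to UM, with radius 7.5, so the center C sits 7.5 in from both sides at C = (-19.9, -40.8). That places the tangent points at T = (-27.4, -40.8) on FT and U = (-19.9, -48.3) on UM. Then |LT| = |T − L| = 49.1.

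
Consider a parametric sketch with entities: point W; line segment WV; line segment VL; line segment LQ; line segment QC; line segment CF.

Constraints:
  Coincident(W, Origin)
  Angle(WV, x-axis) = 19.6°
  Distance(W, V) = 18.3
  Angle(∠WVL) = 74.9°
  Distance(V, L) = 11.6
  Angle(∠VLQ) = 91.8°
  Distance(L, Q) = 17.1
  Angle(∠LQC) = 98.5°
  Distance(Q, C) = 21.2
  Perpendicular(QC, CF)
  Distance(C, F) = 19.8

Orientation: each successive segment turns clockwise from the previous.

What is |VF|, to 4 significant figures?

12.34

W is at the origin; WV runs at 19.6° with length 18.3, so V = (17.24, 6.139). ∠WVL = 74.9° gives VL at -85.50° from the x-axis; with |VL| = 11.6, L = (18.15, -5.425). ∠VLQ = 91.8° gives LQ at -173.7° from the x-axis; with |LQ| = 17.1, Q = (1.153, -7.302). ∠LQC = 98.5° gives QC at 104.8° from the x-axis; with |QC| = 21.2, C = (-4.262, 13.19). The perpendicularity gives CF at right angles to QC, so CF runs at 14.80°; with |CF| = 19.8, F = (14.88, 18.25). Then |VF| = |F − V| = 12.34.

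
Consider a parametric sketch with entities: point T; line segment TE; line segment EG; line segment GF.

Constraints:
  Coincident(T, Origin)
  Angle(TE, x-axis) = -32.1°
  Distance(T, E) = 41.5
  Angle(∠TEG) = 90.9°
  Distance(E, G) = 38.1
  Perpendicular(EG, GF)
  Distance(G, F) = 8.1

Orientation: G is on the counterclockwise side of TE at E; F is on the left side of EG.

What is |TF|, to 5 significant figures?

51.156

T is at the origin; TE runs at -32.1° with length 41.5, so E = 41.5·(cos -32.1°, sin -32.1°) = (35.156, -22.053). ∠TEG = 90.9°, so EG runs at -32.1° + (180° − 90.9°) = 57.000° from the x-axis; with |EG| = 38.1, G = E + 38.1·(cos 57.000°, sin 57.000°) = (55.906, 9.9003). EG is perpendicular to GF; with |GF| = 8.1 on the left of EG, F = G + 8.1·(-0.83867, 0.54464) = (49.113, 14.312). Then |TF| = |F − T| = 51.156.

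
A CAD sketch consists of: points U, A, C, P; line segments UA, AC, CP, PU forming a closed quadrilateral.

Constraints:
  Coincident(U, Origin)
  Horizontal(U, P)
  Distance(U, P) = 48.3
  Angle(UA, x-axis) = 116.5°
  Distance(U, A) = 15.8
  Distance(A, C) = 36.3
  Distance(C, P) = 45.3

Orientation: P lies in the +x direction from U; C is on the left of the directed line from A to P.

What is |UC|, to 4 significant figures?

42.40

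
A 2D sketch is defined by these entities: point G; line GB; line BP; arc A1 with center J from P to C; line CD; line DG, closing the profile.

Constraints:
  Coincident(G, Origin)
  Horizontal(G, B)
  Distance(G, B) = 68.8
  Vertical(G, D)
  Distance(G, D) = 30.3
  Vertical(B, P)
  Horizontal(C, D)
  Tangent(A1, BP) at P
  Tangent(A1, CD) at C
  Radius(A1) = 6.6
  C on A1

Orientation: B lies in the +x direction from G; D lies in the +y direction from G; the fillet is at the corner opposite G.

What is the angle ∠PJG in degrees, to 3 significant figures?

159°

G is at the origin; G and B share the same y with |GB| = 68.8 and B on the +x side, so B = (68.8, 0.00). GD is vertical with |GD| = 30.3 and D on the +y side, so D = (0.00, 30.3). The virtual corner opposite G is at (68.8, 30.3). The tangent condition forces JP to be normal to BP and tangency of A1 to CD means the radius JC is perpendicular to CD, with radius 6.6, so the center J sits 6.6 in from both sides at J = (62.2, 23.7). That places the tangent points at P = (68.8, 23.7) on BP and C = (62.2, 30.3) on CD. Then cos ∠PJG = JP·JG / (|JP||JG|), giving 159°.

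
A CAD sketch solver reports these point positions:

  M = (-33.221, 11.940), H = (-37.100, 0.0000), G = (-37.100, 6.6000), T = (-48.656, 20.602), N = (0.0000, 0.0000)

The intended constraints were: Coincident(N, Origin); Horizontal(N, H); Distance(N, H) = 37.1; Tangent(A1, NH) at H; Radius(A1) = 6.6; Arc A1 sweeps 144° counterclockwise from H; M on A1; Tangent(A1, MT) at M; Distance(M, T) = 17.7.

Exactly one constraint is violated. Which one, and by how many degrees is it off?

Tangent(A1, MT) at M — off by 6.69°.

N = (0.00, 0.00) ✓; N.y = 0.00, H.y = 0.00 ✓; |NH| = 37.10 ✓; ∠(GH, HN) = 90.00° ✓; |GH| = 6.600 ✓; bearing(G→M) − bearing(G→H) = 144.0° ✓; |GM| = 6.600 ✓; ∠(GM, MT) = 83.31° ✗; |MT| = 17.70 ✓.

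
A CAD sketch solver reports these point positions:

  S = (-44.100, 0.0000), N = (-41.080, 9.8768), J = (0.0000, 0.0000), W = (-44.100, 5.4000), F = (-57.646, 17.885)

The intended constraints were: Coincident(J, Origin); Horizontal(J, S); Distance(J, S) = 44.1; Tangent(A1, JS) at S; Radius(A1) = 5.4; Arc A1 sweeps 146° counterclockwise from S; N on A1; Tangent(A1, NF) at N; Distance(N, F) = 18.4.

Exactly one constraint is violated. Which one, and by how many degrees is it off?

Tangent(A1, NF) at N — off by 8.20°.

J = (0.00, 0.00) ✓; J.y = 0.00, S.y = 0.00 ✓; |JS| = 44.10 ✓; ∠(WS, SJ) = 90.00° ✓; |WS| = 5.400 ✓; bearing(W→N) − bearing(W→S) = 146.0° ✓; |WN| = 5.400 ✓; ∠(WN, NF) = 81.80° ✗; |NF| = 18.40 ✓.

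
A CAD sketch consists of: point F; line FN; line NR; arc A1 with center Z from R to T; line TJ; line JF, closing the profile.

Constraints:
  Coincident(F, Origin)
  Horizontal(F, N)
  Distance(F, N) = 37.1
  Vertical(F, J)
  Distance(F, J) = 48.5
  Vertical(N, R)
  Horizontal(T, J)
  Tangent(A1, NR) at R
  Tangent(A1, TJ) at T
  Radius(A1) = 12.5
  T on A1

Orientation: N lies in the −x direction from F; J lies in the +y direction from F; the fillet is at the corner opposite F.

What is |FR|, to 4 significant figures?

51.70

The virtual corner opposite F is at (-37.10, 48.50). Tangency of A1 to NR means the radius ZR is perpendicular to NR and A1 meets TJ tangentially, so ZT is at right angles to TJ, with radius 12.5, so the center Z sits 12.5 in from both sides at Z = (-24.60, 36.00). That places the tangent points at R = (-37.10, 36.00) on NR and T = (-24.60, 48.50) on TJ. Then |FR| = |R − F| = 51.70.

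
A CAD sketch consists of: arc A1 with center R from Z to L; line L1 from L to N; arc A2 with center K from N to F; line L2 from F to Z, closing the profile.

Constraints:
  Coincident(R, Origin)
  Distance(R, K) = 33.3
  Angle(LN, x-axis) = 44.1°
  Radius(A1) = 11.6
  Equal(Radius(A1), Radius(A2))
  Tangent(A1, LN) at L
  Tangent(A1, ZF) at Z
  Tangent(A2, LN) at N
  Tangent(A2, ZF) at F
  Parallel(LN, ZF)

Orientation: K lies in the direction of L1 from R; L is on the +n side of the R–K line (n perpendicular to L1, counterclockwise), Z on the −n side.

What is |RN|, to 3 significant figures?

35.3

The slot axis is L1's direction at 44.1°, so u = (cos 44.1°, sin 44.1°) = (0.718, 0.696) and n = (−sin 44.1°, cos 44.1°) = (-0.696, 0.718). R is at the origin and K lies 33.3 along u from R, so K = 33.3·u = (23.9, 23.2). Tangency of A1 to both parallel lines with radius 11.6 puts L and Z at R ± 11.6·n: L = (-8.07, 8.33), Z = (8.07, -8.33). Equal radii place N and F the same way about K: N = K + 11.6·n = (15.8, 31.5), F = K − 11.6·n = (32.0, 14.8). Then |RN| = |N − R| = 35.3.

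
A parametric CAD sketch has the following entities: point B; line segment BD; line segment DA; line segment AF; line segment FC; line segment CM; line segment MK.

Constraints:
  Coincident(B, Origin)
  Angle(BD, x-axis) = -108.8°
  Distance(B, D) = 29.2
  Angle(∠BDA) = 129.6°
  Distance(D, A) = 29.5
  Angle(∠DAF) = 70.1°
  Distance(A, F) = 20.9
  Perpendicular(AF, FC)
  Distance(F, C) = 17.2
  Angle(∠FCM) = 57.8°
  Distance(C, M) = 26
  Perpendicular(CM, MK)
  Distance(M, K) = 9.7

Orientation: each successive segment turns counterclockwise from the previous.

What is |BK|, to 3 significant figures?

54.0

∠FCM = 57.8° gives CM at -96.3° from the x-axis; with |CM| = 26.0, M = (2.74, -51.5). CM is perpendicular to MK, so MK runs at -6.30°; with |MK| = 9.7, K = (12.4, -52.6). Then |BK| = |K − B| = 54.0.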